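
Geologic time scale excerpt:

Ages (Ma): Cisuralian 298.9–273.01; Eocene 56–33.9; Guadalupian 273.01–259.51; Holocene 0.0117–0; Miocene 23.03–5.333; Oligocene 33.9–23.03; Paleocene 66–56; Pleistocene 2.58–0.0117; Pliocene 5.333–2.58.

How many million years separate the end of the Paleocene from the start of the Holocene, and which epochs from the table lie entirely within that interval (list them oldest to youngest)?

End of Paleocene = 56 Ma; start of Holocene = 0.0117 Ma.
Gap = 56 − 0.0117 = 55.9883 Myr.
Epochs wholly inside 56–0.0117 Ma: Eocene (56–33.9), Oligocene (33.9–23.03), Miocene (23.03–5.333), Pliocene (5.333–2.58), Pleistocene (2.58–0.0117).

55.9883 million years; Eocene, Oligocene, Miocene, Pliocene, Pleistocene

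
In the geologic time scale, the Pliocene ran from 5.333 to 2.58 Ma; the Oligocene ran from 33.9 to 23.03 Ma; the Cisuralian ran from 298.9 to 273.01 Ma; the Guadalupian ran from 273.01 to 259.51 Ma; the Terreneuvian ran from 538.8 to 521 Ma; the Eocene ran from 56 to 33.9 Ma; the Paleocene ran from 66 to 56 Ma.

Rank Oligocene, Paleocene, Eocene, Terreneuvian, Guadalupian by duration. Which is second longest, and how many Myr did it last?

Durations: Oligocene 10.87; Paleocene 10; Eocene 22.1; Terreneuvian 17.8; Guadalupian 13.5 Myr.
Sorted longest-first: Eocene (22.1), Terreneuvian (17.8), Guadalupian (13.5), Oligocene (10.87), Paleocene (10).
The second longest is Terreneuvian at 17.8 Myr.

Terreneuvian, 17.8 million years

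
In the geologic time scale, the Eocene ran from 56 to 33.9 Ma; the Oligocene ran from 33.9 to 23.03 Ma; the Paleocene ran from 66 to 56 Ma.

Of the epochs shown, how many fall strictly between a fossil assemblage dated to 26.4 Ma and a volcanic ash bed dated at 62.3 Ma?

The older date is 62.3 Ma and the younger is 26.4 Ma.
Epochs with start < 62.3 and end > 26.4 Ma: Eocene (56–33.9).
That is 1 complete epoch.

1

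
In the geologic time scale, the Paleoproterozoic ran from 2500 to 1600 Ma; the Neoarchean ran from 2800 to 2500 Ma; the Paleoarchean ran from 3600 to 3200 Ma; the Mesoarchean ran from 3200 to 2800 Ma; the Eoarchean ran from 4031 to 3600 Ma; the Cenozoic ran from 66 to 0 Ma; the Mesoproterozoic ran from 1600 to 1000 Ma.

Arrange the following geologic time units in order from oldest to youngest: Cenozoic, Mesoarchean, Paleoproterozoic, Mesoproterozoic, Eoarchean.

Eoarchean, Mesoarchean, Paleoproterozoic, Mesoproterozoic, Cenozoic

The oldest of these is Eoarchean (starts 4031 Ma) and the youngest is Cenozoic (ends 0 Ma).
In between, by decreasing start age: Mesoarchean (3200), Paleoproterozoic (2500), Mesoproterozoic (1600).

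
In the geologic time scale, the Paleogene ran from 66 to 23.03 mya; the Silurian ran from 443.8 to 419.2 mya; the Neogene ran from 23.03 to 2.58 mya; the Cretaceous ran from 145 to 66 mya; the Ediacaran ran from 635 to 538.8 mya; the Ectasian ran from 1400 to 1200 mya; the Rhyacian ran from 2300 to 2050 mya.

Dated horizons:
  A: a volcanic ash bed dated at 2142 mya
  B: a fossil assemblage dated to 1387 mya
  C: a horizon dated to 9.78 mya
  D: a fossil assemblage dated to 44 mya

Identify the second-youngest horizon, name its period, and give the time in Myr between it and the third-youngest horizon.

Smaller Ma means younger, so youngest first: C 9.78 < D 44 < B 1387 < A 2142.
Counting 2 along gives D (44 Ma); the excerpt puts that inside the Paleogene, 66–23.03 Ma.
Next in line is B (1387 Ma), and 1387 − 44 = 1343 Myr.

D, in the Paleogene; 1343 million years to B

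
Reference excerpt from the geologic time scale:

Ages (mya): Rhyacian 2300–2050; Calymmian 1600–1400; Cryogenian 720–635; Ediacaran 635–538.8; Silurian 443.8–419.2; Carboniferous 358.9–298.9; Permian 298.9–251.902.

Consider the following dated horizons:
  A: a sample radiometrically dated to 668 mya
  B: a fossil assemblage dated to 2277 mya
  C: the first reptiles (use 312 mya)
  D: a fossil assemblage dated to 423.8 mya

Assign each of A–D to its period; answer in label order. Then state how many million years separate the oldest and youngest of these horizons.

A — Cryogenian; B — Rhyacian; C — Carboniferous; D — Silurian; span 1965 million years

Match each age against the start–end ranges in the excerpt: A = 668 Ma → Cryogenian (720–635); B = 2277 Ma → Rhyacian (2300–2050); C = 312 Ma → Carboniferous (358.9–298.9); D = 423.8 Ma → Silurian (443.8–419.2).
The largest age is 2277 Ma and the smallest is 312 Ma; their difference is 1965 Myr.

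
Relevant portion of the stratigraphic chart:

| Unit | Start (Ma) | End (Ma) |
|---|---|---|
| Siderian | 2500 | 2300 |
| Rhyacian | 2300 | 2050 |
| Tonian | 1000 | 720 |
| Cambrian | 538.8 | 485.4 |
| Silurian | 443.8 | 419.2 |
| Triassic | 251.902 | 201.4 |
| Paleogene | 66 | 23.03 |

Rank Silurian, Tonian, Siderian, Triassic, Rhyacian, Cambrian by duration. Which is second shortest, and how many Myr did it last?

Triassic, 50.502 million years

Durations: Silurian 24.6; Tonian 280; Siderian 200; Triassic 50.502; Rhyacian 250; Cambrian 53.4 Myr.
Sorted shortest-first: Silurian (24.6), Triassic (50.502), Cambrian (53.4), Siderian (200), Rhyacian (250), Tonian (280).
The second shortest is Triassic at 50.502 Myr.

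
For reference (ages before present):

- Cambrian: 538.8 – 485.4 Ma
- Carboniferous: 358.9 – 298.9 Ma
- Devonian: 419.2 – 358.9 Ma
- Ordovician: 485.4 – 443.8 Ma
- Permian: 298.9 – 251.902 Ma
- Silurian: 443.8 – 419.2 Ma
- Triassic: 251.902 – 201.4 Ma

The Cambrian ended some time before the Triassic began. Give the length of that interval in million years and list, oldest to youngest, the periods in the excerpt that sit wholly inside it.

233.498 million years; Ordovician, Silurian, Devonian, Carboniferous, Permian

The Cambrian closes at 485.4 Ma and the Triassic opens at 251.902 Ma, so the interval is 485.4 − 251.902 = 233.498 Myr.
A period fits inside if it starts at or after 485.4 Ma and ends at or before 251.902 Ma; oldest first that gives Ordovician, Silurian, Devonian, Carboniferous, Permian.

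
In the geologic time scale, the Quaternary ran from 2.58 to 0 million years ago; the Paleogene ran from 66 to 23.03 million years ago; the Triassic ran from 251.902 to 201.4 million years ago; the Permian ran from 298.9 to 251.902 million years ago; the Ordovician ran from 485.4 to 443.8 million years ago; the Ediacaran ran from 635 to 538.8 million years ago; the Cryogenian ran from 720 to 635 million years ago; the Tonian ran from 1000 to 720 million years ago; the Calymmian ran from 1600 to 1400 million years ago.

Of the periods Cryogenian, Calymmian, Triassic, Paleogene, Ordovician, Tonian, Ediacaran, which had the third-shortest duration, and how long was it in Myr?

Start − end for each: Cryogenian 720 − 635 = 85; Calymmian 1600 − 1400 = 200; Triassic 251.902 − 201.4 = 50.502; Paleogene 66 − 23.03 = 42.97; Ordovician 485.4 − 443.8 = 41.6; Tonian 1000 − 720 = 280; Ediacaran 635 − 538.8 = 96.2.
Ranking these from shortest: Ordovician < Paleogene < Triassic < Cryogenian < Ediacaran < Calymmian < Tonian.
Position 3 in that ranking is Triassic, which lasted 50.502 Myr.

Triassic, 50.502 million years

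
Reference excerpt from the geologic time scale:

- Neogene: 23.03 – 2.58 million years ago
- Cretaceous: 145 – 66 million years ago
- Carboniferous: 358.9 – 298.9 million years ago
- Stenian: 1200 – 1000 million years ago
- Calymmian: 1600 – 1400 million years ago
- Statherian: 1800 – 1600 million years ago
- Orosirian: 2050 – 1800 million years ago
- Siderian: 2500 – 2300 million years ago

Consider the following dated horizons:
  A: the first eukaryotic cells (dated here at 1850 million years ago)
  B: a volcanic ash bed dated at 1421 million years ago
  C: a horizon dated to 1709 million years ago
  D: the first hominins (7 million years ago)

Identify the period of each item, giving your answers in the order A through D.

Match each age against the start–end ranges in the excerpt: A = 1850 Ma → Orosirian (2050–1800); B = 1421 Ma → Calymmian (1600–1400); C = 1709 Ma → Statherian (1800–1600); D = 7 Ma → Neogene (23.03–2.58).

A — Orosirian; B — Calymmian; C — Statherian; D — Neogene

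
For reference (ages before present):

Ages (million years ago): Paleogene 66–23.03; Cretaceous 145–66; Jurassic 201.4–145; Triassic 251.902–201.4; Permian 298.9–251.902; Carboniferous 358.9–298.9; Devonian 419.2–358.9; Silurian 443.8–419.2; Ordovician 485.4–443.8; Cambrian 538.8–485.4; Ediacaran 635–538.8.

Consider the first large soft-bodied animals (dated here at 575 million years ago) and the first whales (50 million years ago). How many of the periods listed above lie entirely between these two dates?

575 Ma sits inside the Ediacaran (635–538.8) and 50 Ma inside the Paleogene (66–23.03); neither of those is wholly between the two dates.
The listed periods lying completely between them are Cambrian, Ordovician, Silurian, Devonian, Carboniferous, Permian, Triassic, Jurassic, Cretaceous — 9 in all.

9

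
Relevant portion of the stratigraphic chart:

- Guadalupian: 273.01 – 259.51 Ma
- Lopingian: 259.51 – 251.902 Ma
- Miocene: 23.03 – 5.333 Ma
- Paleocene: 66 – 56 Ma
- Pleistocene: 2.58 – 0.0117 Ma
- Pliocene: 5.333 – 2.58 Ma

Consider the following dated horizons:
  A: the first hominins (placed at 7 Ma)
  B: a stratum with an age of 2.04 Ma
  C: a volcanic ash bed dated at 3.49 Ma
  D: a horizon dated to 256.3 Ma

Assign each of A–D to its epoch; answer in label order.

A: 7 Ma lies in 23.03–5.333 Ma, so Miocene.
B: 2.04 Ma lies in 2.58–0.0117 Ma, so Pleistocene.
C: 3.49 Ma lies in 5.333–2.58 Ma, so Pliocene.
D: 256.3 Ma lies in 259.51–251.902 Ma, so Lopingian.

A — Miocene; B — Pleistocene; C — Pliocene; D — Lopingian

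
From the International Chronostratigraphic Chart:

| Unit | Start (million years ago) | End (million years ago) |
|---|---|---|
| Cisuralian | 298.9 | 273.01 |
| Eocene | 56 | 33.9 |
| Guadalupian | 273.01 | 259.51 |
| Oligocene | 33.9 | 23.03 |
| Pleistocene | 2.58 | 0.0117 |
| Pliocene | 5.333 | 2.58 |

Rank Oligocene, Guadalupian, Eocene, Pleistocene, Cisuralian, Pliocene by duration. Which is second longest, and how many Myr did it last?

Durations: Oligocene 10.87; Guadalupian 13.5; Eocene 22.1; Pleistocene 2.5683; Cisuralian 25.89; Pliocene 2.753 Myr.
Sorted longest-first: Cisuralian (25.89), Eocene (22.1), Guadalupian (13.5), Oligocene (10.87), Pliocene (2.753), Pleistocene (2.5683).
The second longest is Eocene at 22.1 Myr.

Eocene, 22.1 million years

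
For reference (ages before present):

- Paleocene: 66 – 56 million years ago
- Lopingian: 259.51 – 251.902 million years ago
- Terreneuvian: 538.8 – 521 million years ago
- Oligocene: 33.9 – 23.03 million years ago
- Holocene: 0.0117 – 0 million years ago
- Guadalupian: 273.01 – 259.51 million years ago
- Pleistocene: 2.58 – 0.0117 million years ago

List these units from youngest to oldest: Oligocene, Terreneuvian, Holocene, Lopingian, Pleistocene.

The oldest of these is Terreneuvian (starts 538.8 Ma) and the youngest is Holocene (ends 0 Ma).
In between, by decreasing start age: Lopingian (259.51), Oligocene (33.9), Pleistocene (2.58).
Listing youngest first means reversing that sequence.

Holocene, Pleistocene, Oligocene, Lopingian, Terreneuvian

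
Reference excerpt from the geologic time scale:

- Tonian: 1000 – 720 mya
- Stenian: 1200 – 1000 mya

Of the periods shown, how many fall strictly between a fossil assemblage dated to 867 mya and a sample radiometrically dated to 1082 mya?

0

Checking each listed span, none has both start < 1082 Ma and end > 867 Ma — every period straddles one of the two dates or lies outside them — so the count is 0.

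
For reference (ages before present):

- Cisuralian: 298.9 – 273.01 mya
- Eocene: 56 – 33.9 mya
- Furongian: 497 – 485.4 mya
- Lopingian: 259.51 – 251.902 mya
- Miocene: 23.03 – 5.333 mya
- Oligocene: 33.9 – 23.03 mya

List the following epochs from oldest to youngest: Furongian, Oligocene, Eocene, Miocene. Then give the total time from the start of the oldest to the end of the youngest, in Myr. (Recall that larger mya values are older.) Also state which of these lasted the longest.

Furongian, Eocene, Oligocene, Miocene; total span 491.667 Myr; longest is Eocene

From the excerpt: Furongian 497–485.4; Oligocene 33.9–23.03; Eocene 56–33.9; Miocene 23.03–5.333 (Ma).
Larger Ma is earlier, so the oldest is Furongian and the youngest is Miocene; oldest to youngest: Furongian, Eocene, Oligocene, Miocene.
Oldest start 497 minus youngest end 5.333 gives 491.667 Myr overall.
Individual lengths (start − end): Eocene 22.1; Oligocene 10.87; Miocene 17.697; Furongian 11.6. The largest is Eocene at 22.1 Myr.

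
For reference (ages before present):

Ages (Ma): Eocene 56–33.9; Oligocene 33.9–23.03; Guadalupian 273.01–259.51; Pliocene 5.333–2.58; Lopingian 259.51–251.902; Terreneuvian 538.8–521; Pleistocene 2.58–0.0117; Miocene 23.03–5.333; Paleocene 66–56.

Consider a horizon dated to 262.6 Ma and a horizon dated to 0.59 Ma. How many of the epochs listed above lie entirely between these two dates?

6

The older date is 262.6 Ma and the younger is 0.59 Ma.
Epochs with start < 262.6 and end > 0.59 Ma: Lopingian (259.51–251.902), Paleocene (66–56), Eocene (56–33.9), Oligocene (33.9–23.03), Miocene (23.03–5.333), Pliocene (5.333–2.58).
That is 6 complete epochs.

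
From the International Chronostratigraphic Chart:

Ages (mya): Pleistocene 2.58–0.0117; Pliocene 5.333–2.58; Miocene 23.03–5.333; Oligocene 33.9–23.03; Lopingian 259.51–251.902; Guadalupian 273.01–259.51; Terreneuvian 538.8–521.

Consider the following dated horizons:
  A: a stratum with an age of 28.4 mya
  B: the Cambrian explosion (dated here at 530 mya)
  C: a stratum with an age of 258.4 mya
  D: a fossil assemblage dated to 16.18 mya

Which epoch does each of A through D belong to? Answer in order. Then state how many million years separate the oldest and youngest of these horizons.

A: 28.4 Ma lies in 33.9–23.03 Ma, so Oligocene.
B: 530 Ma lies in 538.8–521 Ma, so Terreneuvian.
C: 258.4 Ma lies in 259.51–251.902 Ma, so Lopingian.
D: 16.18 Ma lies in 23.03–5.333 Ma, so Miocene.
Oldest = 530 Ma, youngest = 16.18 Ma → span 513.82 Myr.

A — Oligocene; B — Terreneuvian; C — Lopingian; D — Miocene; span 513.82 million years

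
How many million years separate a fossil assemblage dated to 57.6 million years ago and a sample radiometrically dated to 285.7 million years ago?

228.1 million years

285.7 − 57.6 = 228.1 million years.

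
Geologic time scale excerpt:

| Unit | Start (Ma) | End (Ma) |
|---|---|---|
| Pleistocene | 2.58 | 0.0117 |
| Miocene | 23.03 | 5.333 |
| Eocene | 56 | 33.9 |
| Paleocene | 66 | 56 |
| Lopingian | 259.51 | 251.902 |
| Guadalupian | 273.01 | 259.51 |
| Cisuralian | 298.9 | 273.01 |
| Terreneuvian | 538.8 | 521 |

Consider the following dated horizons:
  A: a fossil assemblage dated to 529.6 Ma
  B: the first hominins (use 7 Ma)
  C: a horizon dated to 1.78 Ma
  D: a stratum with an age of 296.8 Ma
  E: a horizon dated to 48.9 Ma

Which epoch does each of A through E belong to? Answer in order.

A — Terreneuvian; B — Miocene; C — Pleistocene; D — Cisuralian; E — Eocene

A: 529.6 Ma lies in 538.8–521 Ma, so Terreneuvian.
B: 7 Ma lies in 23.03–5.333 Ma, so Miocene.
C: 1.78 Ma lies in 2.58–0.0117 Ma, so Pleistocene.
D: 296.8 Ma lies in 298.9–273.01 Ma, so Cisuralian.
E: 48.9 Ma lies in 56–33.9 Ma, so Eocene.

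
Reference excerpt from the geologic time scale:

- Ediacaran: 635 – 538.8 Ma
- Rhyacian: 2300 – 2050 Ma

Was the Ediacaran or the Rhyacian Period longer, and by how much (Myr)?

Ediacaran: 635 − 538.8 = 96.2 Myr.
Rhyacian: 2300 − 2050 = 250 Myr.
Difference: 250 − 96.2 = 153.8 Myr, so the Rhyacian was longer.

Rhyacian, by 153.8 million years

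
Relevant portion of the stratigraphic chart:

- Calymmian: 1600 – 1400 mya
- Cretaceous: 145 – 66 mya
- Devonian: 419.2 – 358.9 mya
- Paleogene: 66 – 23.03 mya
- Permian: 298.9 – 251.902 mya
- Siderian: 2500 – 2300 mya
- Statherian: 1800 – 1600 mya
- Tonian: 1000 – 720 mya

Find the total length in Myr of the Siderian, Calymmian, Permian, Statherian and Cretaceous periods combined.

Each duration: Siderian = 200; Calymmian = 200; Permian = 46.998; Statherian = 200; Cretaceous = 79.
Sum: 200 + 200 + 46.998 + 200 + 79 = 725.998 Myr.

725.998 million years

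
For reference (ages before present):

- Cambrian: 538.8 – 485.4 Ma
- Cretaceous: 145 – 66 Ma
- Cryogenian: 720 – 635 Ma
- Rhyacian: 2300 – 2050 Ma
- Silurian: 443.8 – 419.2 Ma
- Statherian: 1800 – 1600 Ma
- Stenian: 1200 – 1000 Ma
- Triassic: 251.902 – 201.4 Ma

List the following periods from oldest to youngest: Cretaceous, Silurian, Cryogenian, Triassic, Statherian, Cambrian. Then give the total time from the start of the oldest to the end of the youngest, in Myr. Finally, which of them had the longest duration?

Statherian → Cryogenian → Cambrian → Silurian → Triassic → Cretaceous; total span 1734 Myr; longest is Statherian

Start ages (Ma): Statherian 1800, Cryogenian 720, Cambrian 538.8, Silurian 443.8, Triassic 251.902, Cretaceous 145.
Ordered oldest to youngest: Statherian, Cryogenian, Cambrian, Silurian, Triassic, Cretaceous.
Span = 1800 − 66 = 1734 Myr.
Durations: Statherian 200, Triassic 50.502, Cambrian 53.4, Cryogenian 85, Cretaceous 79, Silurian 24.6 → longest is Statherian (200 Myr).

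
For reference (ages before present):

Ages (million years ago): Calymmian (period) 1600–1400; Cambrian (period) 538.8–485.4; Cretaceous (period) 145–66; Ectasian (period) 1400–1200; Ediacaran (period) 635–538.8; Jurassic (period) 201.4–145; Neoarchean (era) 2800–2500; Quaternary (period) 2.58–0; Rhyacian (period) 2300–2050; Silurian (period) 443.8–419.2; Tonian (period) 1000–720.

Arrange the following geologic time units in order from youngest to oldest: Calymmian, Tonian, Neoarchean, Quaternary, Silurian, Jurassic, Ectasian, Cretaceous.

The oldest of these is Neoarchean (starts 2800 Ma) and the youngest is Quaternary (ends 0 Ma).
In between, by decreasing start age: Calymmian (1600), Ectasian (1400), Tonian (1000), Silurian (443.8), Jurassic (201.4), Cretaceous (145).
Listing youngest first means reversing that sequence.

Quaternary, Cretaceous, Jurassic, Silurian, Tonian, Ectasian, Calymmian, Neoarchean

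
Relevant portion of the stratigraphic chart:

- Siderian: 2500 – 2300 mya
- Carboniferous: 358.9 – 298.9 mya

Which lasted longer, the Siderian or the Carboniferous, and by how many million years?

Siderian: 2500 − 2300 = 200 Myr.
Carboniferous: 358.9 − 298.9 = 60 Myr.
Difference: 200 − 60 = 140 Myr, so the Siderian was longer.

Siderian, by 140 million years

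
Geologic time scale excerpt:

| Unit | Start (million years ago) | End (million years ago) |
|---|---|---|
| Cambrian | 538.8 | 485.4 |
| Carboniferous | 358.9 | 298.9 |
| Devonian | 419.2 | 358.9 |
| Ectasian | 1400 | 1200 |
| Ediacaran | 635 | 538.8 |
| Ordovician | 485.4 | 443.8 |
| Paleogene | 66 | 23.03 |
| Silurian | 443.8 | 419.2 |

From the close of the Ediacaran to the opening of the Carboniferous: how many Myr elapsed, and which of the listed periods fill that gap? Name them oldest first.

End of Ediacaran = 538.8 Ma; start of Carboniferous = 358.9 Ma.
Gap = 538.8 − 358.9 = 179.9 Myr.
Periods wholly inside 538.8–358.9 Ma: Cambrian (538.8–485.4), Ordovician (485.4–443.8), Silurian (443.8–419.2), Devonian (419.2–358.9).

179.9 million years; Cambrian, Ordovician, Silurian, Devonian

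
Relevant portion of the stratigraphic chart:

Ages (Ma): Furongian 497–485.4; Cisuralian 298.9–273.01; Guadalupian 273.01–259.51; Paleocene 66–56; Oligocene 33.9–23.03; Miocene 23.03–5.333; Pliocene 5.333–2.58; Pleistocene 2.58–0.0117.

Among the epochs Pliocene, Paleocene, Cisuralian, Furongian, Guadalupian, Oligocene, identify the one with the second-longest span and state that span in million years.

Guadalupian, 13.5 million years

Start − end for each: Pliocene 5.333 − 2.58 = 2.753; Paleocene 66 − 56 = 10; Cisuralian 298.9 − 273.01 = 25.89; Furongian 497 − 485.4 = 11.6; Guadalupian 273.01 − 259.51 = 13.5; Oligocene 33.9 − 23.03 = 10.87.
Ranking these from longest: Cisuralian > Guadalupian > Furongian > Oligocene > Paleocene > Pliocene.
Position 2 in that ranking is Guadalupian, which lasted 13.5 Myr.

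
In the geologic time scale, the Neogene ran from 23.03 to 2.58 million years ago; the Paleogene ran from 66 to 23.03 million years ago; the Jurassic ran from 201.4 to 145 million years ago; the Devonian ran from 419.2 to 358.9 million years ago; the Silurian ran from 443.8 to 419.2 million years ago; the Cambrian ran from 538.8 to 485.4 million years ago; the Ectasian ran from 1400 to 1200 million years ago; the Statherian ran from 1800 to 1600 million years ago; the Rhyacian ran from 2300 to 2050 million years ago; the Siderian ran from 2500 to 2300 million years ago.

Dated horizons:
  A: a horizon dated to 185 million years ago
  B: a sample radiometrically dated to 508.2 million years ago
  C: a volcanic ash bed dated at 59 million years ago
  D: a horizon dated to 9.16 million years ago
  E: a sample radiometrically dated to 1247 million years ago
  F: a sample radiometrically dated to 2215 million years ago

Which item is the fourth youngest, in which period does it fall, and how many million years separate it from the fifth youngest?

B, in the Cambrian; 738.8 million years to E

Sorted youngest-first by Ma: D (9.16), C (59), A (185), B (508.2), E (1247), F (2215).
The fourth youngest is B at 508.2 Ma, which lies in 538.8–485.4 Ma: the Cambrian.
The fifth youngest is E at 1247 Ma; separation = |508.2 − 1247| = 738.8 Myr.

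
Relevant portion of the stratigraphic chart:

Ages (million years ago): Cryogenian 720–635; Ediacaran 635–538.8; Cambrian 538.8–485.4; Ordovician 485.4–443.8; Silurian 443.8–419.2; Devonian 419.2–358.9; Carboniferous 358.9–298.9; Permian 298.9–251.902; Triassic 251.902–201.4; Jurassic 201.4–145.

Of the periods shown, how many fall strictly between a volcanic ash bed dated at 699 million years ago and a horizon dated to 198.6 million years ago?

8

The older date is 699 Ma and the younger is 198.6 Ma.
Periods with start < 699 and end > 198.6 Ma: Ediacaran (635–538.8), Cambrian (538.8–485.4), Ordovician (485.4–443.8), Silurian (443.8–419.2), Devonian (419.2–358.9), Carboniferous (358.9–298.9), Permian (298.9–251.902), Triassic (251.902–201.4).
That is 8 complete periods.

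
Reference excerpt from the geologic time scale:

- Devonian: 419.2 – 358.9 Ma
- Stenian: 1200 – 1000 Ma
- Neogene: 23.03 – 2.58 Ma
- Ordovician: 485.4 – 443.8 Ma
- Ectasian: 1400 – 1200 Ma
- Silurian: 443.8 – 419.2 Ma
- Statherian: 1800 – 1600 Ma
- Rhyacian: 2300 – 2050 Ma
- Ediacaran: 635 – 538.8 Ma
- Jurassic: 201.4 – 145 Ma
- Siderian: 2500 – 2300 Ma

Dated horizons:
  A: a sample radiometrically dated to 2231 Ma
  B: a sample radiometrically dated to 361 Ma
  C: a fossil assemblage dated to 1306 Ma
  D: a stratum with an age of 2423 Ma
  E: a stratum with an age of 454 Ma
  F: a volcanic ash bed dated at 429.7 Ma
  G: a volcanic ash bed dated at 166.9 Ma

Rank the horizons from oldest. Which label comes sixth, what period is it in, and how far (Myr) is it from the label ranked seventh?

B, in the Devonian; 194.1 million years to G

Larger Ma means older, so oldest first: D 2423 > A 2231 > C 1306 > E 454 > F 429.7 > B 361 > G 166.9.
Counting 6 along gives B (361 Ma); the excerpt puts that inside the Devonian, 419.2–358.9 Ma.
Next in line is G (166.9 Ma), and 361 − 166.9 = 194.1 Myr.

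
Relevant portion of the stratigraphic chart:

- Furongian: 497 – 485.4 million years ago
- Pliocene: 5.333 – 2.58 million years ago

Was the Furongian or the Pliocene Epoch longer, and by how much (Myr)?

Furongian, by 8.847 million years

Furongian: 497 − 485.4 = 11.6 Myr.
Pliocene: 5.333 − 2.58 = 2.753 Myr.
Difference: 11.6 − 2.753 = 8.847 Myr, so the Furongian was longer.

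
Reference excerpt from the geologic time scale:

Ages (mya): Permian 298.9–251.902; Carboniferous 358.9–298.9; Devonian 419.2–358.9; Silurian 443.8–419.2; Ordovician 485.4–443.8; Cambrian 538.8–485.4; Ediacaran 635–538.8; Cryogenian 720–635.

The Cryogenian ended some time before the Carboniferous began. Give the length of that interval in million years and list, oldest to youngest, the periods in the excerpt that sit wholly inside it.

276.1 million years; Ediacaran, Cambrian, Ordovician, Silurian, Devonian

The Cryogenian closes at 635 Ma and the Carboniferous opens at 358.9 Ma, so the interval is 635 − 358.9 = 276.1 Myr.
A period fits inside if it starts at or after 635 Ma and ends at or before 358.9 Ma; oldest first that gives Ediacaran, Cambrian, Ordovician, Silurian, Devonian.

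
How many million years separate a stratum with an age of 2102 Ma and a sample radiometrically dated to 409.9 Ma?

2102 − 409.9 = 1692.1 million years.

1692.1 million years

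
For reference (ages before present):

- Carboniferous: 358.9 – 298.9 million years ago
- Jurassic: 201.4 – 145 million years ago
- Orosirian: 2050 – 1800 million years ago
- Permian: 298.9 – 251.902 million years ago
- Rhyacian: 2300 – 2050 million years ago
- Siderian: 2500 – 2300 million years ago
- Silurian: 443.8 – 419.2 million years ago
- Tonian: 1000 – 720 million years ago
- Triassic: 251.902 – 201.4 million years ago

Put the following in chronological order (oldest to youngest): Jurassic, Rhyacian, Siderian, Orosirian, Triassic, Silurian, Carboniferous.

Read off each span (Ma): Jurassic 201.4–145; Rhyacian 2300–2050; Siderian 2500–2300; Orosirian 2050–1800; Triassic 251.902–201.4; Silurian 443.8–419.2; Carboniferous 358.9–298.9.
Larger Ma is older, so oldest→youngest is Siderian, Rhyacian, Orosirian, Silurian, Carboniferous, Triassic, Jurassic.

Siderian, then Rhyacian, then Orosirian, then Silurian, then Carboniferous, then Triassic, then Jurassic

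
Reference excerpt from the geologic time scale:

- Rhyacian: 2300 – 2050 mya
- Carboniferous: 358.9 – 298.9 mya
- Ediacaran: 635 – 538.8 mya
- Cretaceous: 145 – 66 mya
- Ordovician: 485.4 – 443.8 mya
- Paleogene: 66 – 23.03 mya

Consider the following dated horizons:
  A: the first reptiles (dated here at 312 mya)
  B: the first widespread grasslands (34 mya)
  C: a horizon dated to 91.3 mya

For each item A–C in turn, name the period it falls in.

A — Carboniferous; B — Paleogene; C — Cretaceous

A: 312 Ma lies in 358.9–298.9 Ma, so Carboniferous.
B: 34 Ma lies in 66–23.03 Ma, so Paleogene.
C: 91.3 Ma lies in 145–66 Ma, so Cretaceous.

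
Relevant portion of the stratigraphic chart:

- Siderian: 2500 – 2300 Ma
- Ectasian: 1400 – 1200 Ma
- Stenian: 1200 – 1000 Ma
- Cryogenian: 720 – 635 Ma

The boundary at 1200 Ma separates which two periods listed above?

Ectasian and Stenian

The Ectasian ends at 1200 Ma and the Stenian begins at 1200 Ma, so they share that boundary.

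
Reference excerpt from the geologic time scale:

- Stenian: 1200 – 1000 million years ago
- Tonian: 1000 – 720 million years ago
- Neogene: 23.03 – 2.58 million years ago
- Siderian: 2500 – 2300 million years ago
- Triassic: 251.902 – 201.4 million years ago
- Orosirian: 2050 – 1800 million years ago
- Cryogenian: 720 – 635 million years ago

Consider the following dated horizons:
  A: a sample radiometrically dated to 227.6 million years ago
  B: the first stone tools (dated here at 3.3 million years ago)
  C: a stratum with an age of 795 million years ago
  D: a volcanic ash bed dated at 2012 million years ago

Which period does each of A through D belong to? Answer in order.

A: 227.6 Ma lies in 251.902–201.4 Ma, so Triassic.
B: 3.3 Ma lies in 23.03–2.58 Ma, so Neogene.
C: 795 Ma lies in 1000–720 Ma, so Tonian.
D: 2012 Ma lies in 2050–1800 Ma, so Orosirian.

A — Triassic; B — Neogene; C — Tonian; D — Orosirian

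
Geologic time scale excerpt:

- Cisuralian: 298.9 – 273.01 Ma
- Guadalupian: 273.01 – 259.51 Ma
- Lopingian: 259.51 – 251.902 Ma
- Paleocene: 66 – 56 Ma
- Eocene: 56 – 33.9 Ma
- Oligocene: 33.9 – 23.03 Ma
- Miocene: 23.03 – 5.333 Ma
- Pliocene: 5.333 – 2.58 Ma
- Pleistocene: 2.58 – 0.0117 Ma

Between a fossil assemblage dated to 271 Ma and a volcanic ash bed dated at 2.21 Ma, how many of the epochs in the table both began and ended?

6

271 Ma sits inside the Guadalupian (273.01–259.51) and 2.21 Ma inside the Pleistocene (2.58–0.0117); neither of those is wholly between the two dates.
The listed epochs lying completely between them are Lopingian, Paleocene, Eocene, Oligocene, Miocene, Pliocene — 6 in all.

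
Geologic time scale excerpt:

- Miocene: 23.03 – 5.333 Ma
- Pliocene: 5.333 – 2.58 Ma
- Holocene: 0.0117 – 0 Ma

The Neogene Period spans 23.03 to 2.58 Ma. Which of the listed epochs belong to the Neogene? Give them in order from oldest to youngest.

Epochs with both bounds inside 23.03–2.58 Ma: Miocene (23.03–5.333), Pliocene (5.333–2.58).

Miocene, Pliocene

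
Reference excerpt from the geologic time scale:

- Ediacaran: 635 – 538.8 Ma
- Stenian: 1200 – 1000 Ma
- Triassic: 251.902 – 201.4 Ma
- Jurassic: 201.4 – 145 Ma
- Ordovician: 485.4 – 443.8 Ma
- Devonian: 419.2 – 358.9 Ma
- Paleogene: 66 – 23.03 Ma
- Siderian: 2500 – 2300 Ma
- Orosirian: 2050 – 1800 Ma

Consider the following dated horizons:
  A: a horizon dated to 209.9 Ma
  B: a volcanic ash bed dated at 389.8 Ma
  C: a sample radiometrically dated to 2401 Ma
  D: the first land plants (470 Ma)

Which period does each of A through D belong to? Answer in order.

A — Triassic; B — Devonian; C — Siderian; D — Ordovician

A: 209.9 Ma lies in 251.902–201.4 Ma, so Triassic.
B: 389.8 Ma lies in 419.2–358.9 Ma, so Devonian.
C: 2401 Ma lies in 2500–2300 Ma, so Siderian.
D: 470 Ma lies in 485.4–443.8 Ma, so Ordovician.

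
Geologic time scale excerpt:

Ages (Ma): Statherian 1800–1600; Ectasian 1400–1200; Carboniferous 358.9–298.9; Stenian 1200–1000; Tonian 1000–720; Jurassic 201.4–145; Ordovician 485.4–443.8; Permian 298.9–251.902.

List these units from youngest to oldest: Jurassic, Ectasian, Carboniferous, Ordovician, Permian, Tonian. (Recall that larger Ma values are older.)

Jurassic, Permian, Carboniferous, Ordovician, Tonian, Ectasian

Read off each span (Ma): Jurassic 201.4–145; Ectasian 1400–1200; Carboniferous 358.9–298.9; Ordovician 485.4–443.8; Permian 298.9–251.902; Tonian 1000–720.
Larger Ma is older, so oldest→youngest is Ectasian, Tonian, Ordovician, Carboniferous, Permian, Jurassic; reverse it for youngest→oldest.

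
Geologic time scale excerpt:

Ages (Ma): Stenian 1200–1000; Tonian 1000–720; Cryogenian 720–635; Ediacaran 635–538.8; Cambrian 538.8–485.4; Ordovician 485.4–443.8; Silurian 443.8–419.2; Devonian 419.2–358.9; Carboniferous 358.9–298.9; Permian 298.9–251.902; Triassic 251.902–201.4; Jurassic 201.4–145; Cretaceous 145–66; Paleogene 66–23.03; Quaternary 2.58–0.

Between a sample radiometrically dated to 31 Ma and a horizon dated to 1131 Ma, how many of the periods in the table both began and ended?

The older date is 1131 Ma and the younger is 31 Ma.
Periods with start < 1131 and end > 31 Ma: Tonian (1000–720), Cryogenian (720–635), Ediacaran (635–538.8), Cambrian (538.8–485.4), Ordovician (485.4–443.8), Silurian (443.8–419.2), Devonian (419.2–358.9), Carboniferous (358.9–298.9), Permian (298.9–251.902), Triassic (251.902–201.4), Jurassic (201.4–145), Cretaceous (145–66).
That is 12 complete periods.

12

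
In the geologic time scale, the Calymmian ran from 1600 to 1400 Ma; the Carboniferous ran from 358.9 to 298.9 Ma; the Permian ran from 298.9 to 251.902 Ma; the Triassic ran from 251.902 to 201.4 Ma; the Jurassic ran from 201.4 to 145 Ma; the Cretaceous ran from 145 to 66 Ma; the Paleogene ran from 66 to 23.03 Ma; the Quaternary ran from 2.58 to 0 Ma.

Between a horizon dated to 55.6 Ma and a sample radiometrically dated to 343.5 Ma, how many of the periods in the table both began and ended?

4

343.5 Ma sits inside the Carboniferous (358.9–298.9) and 55.6 Ma inside the Paleogene (66–23.03); neither of those is wholly between the two dates.
The listed periods lying completely between them are Permian, Triassic, Jurassic, Cretaceous — 4 in all.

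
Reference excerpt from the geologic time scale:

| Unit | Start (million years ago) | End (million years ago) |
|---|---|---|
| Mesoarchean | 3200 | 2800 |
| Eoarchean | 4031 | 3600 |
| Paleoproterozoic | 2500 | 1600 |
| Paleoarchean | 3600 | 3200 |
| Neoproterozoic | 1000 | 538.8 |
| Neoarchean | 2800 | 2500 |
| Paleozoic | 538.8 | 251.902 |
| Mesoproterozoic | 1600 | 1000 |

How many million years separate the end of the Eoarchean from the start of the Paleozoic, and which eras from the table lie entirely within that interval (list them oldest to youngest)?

The Eoarchean closes at 3600 Ma and the Paleozoic opens at 538.8 Ma, so the interval is 3600 − 538.8 = 3061.2 Myr.
An era fits inside if it starts at or after 3600 Ma and ends at or before 538.8 Ma; oldest first that gives Paleoarchean, Mesoarchean, Neoarchean, Paleoproterozoic, Mesoproterozoic, Neoproterozoic.

3061.2 million years; Paleoarchean, Mesoarchean, Neoarchean, Paleoproterozoic, Mesoproterozoic, Neoproterozoic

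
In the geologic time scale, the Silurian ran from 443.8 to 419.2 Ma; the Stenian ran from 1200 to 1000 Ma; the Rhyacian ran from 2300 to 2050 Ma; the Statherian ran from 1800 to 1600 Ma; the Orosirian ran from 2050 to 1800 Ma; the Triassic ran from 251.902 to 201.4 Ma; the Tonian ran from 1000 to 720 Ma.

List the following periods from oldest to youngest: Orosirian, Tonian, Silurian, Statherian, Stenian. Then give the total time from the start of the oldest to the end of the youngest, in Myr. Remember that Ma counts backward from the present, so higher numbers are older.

Orosirian, Statherian, Stenian, Tonian, Silurian; total span 1630.8 Myr

From the excerpt: Orosirian 2050–1800; Tonian 1000–720; Silurian 443.8–419.2; Statherian 1800–1600; Stenian 1200–1000 (Ma).
Larger Ma is earlier, so the oldest is Orosirian and the youngest is Silurian; oldest to youngest: Orosirian, Statherian, Stenian, Tonian, Silurian.
Oldest start 2050 minus youngest end 419.2 gives 1630.8 Myr overall.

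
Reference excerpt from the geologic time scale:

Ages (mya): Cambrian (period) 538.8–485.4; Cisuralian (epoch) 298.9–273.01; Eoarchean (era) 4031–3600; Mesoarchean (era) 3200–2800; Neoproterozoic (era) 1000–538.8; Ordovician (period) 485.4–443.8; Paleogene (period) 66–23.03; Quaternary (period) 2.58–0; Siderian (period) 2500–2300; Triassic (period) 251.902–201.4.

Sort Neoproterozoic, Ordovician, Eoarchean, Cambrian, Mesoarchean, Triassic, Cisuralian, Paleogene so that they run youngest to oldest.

Read off each span (Ma): Neoproterozoic 1000–538.8; Ordovician 485.4–443.8; Eoarchean 4031–3600; Cambrian 538.8–485.4; Mesoarchean 3200–2800; Triassic 251.902–201.4; Cisuralian 298.9–273.01; Paleogene 66–23.03.
Larger Ma is older, so oldest→youngest is Eoarchean, Mesoarchean, Neoproterozoic, Cambrian, Ordovician, Cisuralian, Triassic, Paleogene; reverse it for youngest→oldest.

Paleogene, Triassic, Cisuralian, Ordovician, Cambrian, Neoproterozoic, Mesoarchean, Eoarchean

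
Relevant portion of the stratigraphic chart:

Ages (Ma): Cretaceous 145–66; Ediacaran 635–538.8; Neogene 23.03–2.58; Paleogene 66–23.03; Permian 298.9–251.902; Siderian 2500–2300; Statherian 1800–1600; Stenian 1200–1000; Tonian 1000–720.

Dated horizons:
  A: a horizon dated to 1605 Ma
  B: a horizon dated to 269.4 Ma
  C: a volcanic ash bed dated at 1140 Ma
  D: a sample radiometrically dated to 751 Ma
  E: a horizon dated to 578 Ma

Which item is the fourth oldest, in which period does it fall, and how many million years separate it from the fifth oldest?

Sorted oldest-first by Ma: A (1605), C (1140), D (751), E (578), B (269.4).
The fourth oldest is E at 578 Ma, which lies in 635–538.8 Ma: the Ediacaran.
The fifth oldest is B at 269.4 Ma; separation = |578 − 269.4| = 308.6 Myr.

E, in the Ediacaran; 308.6 million years to B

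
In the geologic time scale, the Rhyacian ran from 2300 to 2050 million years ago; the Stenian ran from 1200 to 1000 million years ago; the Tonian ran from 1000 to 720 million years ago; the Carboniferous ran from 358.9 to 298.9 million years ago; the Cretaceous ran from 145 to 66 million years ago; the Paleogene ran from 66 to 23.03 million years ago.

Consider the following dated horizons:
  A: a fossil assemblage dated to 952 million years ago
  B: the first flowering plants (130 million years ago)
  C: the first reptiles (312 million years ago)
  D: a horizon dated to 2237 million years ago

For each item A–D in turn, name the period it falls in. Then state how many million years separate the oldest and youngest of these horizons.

Match each age against the start–end ranges in the excerpt: A = 952 Ma → Tonian (1000–720); B = 130 Ma → Cretaceous (145–66); C = 312 Ma → Carboniferous (358.9–298.9); D = 2237 Ma → Rhyacian (2300–2050).
The largest age is 2237 Ma and the smallest is 130 Ma; their difference is 2107 Myr.

A — Tonian; B — Cretaceous; C — Carboniferous; D — Rhyacian; span 2107 million years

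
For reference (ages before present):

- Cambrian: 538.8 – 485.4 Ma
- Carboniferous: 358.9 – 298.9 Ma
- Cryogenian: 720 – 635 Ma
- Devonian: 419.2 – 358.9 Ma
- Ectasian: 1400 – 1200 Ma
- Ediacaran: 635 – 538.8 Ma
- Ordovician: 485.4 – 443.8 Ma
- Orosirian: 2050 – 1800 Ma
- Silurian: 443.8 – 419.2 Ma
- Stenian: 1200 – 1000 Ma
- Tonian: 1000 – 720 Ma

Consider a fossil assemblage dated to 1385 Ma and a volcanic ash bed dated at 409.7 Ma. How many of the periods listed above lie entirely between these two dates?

The older date is 1385 Ma and the younger is 409.7 Ma.
Periods with start < 1385 and end > 409.7 Ma: Stenian (1200–1000), Tonian (1000–720), Cryogenian (720–635), Ediacaran (635–538.8), Cambrian (538.8–485.4), Ordovician (485.4–443.8), Silurian (443.8–419.2).
That is 7 complete periods.

7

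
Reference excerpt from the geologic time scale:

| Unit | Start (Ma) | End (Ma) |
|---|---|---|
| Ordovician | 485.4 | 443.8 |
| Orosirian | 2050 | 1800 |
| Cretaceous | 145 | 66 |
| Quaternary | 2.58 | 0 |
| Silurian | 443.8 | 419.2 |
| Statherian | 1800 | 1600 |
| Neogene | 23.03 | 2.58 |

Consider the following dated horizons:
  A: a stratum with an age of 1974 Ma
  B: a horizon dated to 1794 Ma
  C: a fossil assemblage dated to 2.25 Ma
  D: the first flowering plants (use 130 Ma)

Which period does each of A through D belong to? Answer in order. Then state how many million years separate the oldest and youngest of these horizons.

A — Orosirian; B — Statherian; C — Quaternary; D — Cretaceous; span 1971.75 million years

A: 1974 Ma lies in 2050–1800 Ma, so Orosirian.
B: 1794 Ma lies in 1800–1600 Ma, so Statherian.
C: 2.25 Ma lies in 2.58–0 Ma, so Quaternary.
D: 130 Ma lies in 145–66 Ma, so Cretaceous.
Oldest = 1974 Ma, youngest = 2.25 Ma → span 1971.75 Myr.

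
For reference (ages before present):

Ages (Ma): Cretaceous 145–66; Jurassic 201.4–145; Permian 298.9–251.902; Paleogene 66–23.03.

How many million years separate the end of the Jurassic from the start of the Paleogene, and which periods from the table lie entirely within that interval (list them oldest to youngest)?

End of Jurassic = 145 Ma; start of Paleogene = 66 Ma.
Gap = 145 − 66 = 79 Myr.
Periods wholly inside 145–66 Ma: Cretaceous (145–66).

79 million years; Cretaceous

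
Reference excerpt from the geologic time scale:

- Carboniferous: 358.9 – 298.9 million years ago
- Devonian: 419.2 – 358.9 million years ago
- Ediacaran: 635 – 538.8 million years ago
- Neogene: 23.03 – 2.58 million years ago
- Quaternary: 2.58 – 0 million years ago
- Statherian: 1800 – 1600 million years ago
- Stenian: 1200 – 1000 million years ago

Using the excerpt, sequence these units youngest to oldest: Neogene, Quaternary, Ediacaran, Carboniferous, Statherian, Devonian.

Quaternary, then Neogene, then Carboniferous, then Devonian, then Ediacaran, then Statherian

Read off each span (Ma): Neogene 23.03–2.58; Quaternary 2.58–0; Ediacaran 635–538.8; Carboniferous 358.9–298.9; Statherian 1800–1600; Devonian 419.2–358.9.
Larger Ma is older, so oldest→youngest is Statherian, Ediacaran, Devonian, Carboniferous, Neogene, Quaternary; reverse it for youngest→oldest.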